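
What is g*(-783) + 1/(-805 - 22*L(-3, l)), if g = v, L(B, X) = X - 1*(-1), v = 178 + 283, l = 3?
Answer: -322339960/893 ≈ -3.6096e+5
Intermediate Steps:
v = 461
L(B, X) = 1 + X (L(B, X) = X + 1 = 1 + X)
g = 461
g*(-783) + 1/(-805 - 22*L(-3, l)) = 461*(-783) + 1/(-805 - 22*(1 + 3)) = -360963 + 1/(-805 - 22*4) = -360963 + 1/(-805 - 88) = -360963 + 1/(-893) = -360963 - 1/893 = -322339960/893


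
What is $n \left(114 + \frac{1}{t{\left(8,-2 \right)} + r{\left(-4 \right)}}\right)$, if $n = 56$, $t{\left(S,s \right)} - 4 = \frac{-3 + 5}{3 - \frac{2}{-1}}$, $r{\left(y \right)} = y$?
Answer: $6524$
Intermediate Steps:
$t{\left(S,s \right)} = \frac{22}{5}$ ($t{\left(S,s \right)} = 4 + \frac{-3 + 5}{3 - \frac{2}{-1}} = 4 + \frac{2}{3 - -2} = 4 + \frac{2}{3 + 2} = 4 + \frac{2}{5} = \frac{22}{5}$)
$n \left(114 + \frac{1}{t{\left(8,-2 \right)} + r{\left(-4 \right)}}\right) = 56 \left(114 + \frac{1}{\frac{22}{5} - 4}\right) = 56 \left(114 + \frac{1}{\frac{2}{5}}\right) = 56 \left(114 + \frac{5}{2}\right) = 56 \cdot \frac{233}{2} = 6524$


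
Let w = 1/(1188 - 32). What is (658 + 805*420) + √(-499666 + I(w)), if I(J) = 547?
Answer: 338758 + I*√499119 ≈ 3.3876e+5 + 706.48*I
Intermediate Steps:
w = 1/1156 ≈ 0.00086505
(658 + 805*420) + √(-499666 + I(w)) = (658 + 805*420) + √(-499666 + 547) = (658 + 338100) + √(-499119) = 338758 + I*√499119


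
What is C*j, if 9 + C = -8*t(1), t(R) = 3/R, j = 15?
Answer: -495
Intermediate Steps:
C = -33 (C = -9 - 24/1 = -9 - 24 = -33)
C*j = -33*15 = -495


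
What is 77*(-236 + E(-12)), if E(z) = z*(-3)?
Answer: -15400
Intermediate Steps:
E(z) = -3*z
77*(-236 + E(-12)) = 77*(-236 - 3*(-12)) = 77*(-236 + 36) = 77*(-200) = -15400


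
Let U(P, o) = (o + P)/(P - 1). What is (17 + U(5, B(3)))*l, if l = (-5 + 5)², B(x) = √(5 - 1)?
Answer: 0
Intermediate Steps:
B(x) = 2 (B(x) = √4 = 2)
U(P, o) = (P + o)/(-1 + P)
l = 0 (l = 0² = 0)
(17 + U(5, B(3)))*l = (17 + (5 + 2)/(-1 + 5))*0 = (17 + 7/4)*0 = (75/4)*0 = 0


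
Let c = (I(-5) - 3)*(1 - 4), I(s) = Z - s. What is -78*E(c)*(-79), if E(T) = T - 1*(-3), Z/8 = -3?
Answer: 425178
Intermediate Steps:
Z = -24 (Z = 8*(-3) = -24)
I(s) = -24 - s
c = 66 (c = ((-24 - 1*(-5)) - 3)*(1 - 4) = ((-24 + 5) - 3)*(-3) = (-19 - 3)*(-3) = -22*(-3) = 66)
E(T) = 3 + T (E(T) = T + 3 = 3 + T)
-78*E(c)*(-79) = -78*(3 + 66)*(-79) = -78*69*(-79) = -5382*(-79) = 425178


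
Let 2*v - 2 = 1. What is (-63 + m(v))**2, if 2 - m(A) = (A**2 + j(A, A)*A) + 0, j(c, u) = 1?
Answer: 67081/16 ≈ 4192.6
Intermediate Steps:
v = 3/2 (v = 1 + (1/2)*1 = 1 + 1/2 = 3/2 ≈ 1.5000)
m(A) = 2 - A - A**2 (m(A) = 2 - ((A**2 + 1*A) + 0) = 2 - ((A**2 + A) + 0) = 2 - ((A + A**2) + 0) = 2 - (A + A**2) = 2 + (-A - A**2) = 2 - A - A**2)
(-63 + m(v))**2 = (-63 + (2 - 1*3/2 - (3/2)**2))**2 = (-63 + (2 - 3/2 - 1*9/4))**2 = (-63 + (2 - 3/2 - 9/4))**2 = (-63 - 7/4)**2 = (-259/4)**2 = 67081/16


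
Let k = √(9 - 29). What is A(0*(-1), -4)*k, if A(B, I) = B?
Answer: 0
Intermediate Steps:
k = 2*I*√5 (k = √(-20) = 2*I*√5 ≈ 4.4721*I)
A(0*(-1), -4)*k = (0*(-1))*(2*I*√5) = 0*(2*I*√5) = 0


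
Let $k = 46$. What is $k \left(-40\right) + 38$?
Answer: $-1802$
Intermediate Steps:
$k \left(-40\right) + 38 = 46 \left(-40\right) + 38 = -1840 + 38 = -1802$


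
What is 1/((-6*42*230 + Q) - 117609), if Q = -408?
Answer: -1/175977 ≈ -5.6826e-6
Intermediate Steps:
1/((-6*42*230 + Q) - 117609) = 1/((-6*42*230 - 408) - 117609) = 1/((-252*230 - 408) - 117609) = 1/((-57960 - 408) - 117609) = 1/(-58368 - 117609) = 1/(-175977) = -1/175977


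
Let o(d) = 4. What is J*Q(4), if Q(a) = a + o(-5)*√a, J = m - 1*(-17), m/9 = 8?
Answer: 1068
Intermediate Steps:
m = 72 (m = 9*8 = 72)
J = 89 (J = 72 - 1*(-17) = 72 + 17 = 89)
Q(a) = a + 4*√a
J*Q(4) = 89*(4 + 4*√4) = 89*(4 + 4*2) = 89*(4 + 8) = 89*12 = 1068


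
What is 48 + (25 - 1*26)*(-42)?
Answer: 90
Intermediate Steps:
48 + (25 - 1*26)*(-42) = 48 + (25 - 26)*(-42) = 48 - 1*(-42) = 48 + 42 = 90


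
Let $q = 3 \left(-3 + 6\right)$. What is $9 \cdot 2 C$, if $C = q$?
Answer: $162$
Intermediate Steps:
$q = 9$ ($q = 3 \cdot 3 = 9$)
$C = 9$
$9 \cdot 2 C = 9 \cdot 2 \cdot 9 = 18 \cdot 9 = 162$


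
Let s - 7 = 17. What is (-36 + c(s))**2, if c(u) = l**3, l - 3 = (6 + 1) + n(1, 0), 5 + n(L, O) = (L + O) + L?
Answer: 94249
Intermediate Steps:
s = 24 (s = 7 + 17 = 24)
n(L, O) = -5 + O + 2*L (n(L, O) = -5 + ((L + O) + L) = -5 + (O + 2*L) = -5 + O + 2*L)
l = 7 (l = 3 + ((6 + 1) + (-5 + 0 + 2*1)) = 3 + (7 + (-5 + 0 + 2)) = 3 + (7 - 3) = 3 + 4 = 7)
c(u) = 343 (c(u) = 7**3 = 343)
(-36 + c(s))**2 = (-36 + 343)**2 = 307**2 = 94249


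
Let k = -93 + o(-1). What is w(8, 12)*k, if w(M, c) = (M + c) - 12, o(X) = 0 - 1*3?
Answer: -768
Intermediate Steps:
o(X) = -3 (o(X) = 0 - 3 = -3)
w(M, c) = -12 + M + c
k = -96 (k = -93 - 3 = -96)
w(8, 12)*k = (-12 + 8 + 12)*(-96) = 8*(-96) = -768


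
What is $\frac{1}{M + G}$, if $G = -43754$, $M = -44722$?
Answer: $- \frac{1}{88476} \approx -1.1303 \cdot 10^{-5}$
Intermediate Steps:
$\frac{1}{M + G} = \frac{1}{-44722 - 43754} = \frac{1}{-88476} = - \frac{1}{88476}$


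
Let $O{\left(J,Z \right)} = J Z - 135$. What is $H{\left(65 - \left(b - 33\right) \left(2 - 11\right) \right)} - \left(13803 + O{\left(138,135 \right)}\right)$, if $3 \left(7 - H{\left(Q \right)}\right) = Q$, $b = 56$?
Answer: $- \frac{97145}{3} \approx -32382.0$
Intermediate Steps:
$O{\left(J,Z \right)} = -135 + J Z$
$H{\left(Q \right)} = 7 - \frac{Q}{3}$
$H{\left(65 - \left(b - 33\right) \left(2 - 11\right) \right)} - \left(13803 + O{\left(138,135 \right)}\right) = \left(7 - \frac{65 - \left(56 - 33\right) \left(2 - 11\right)}{3}\right) - \left(13803 + \left(-135 + 138 \cdot 135\right)\right) = \left(7 - \frac{65 - 23 \left(-9\right)}{3}\right) - \left(13803 + \left(-135 + 18630\right)\right) = \left(7 - \frac{65 - -207}{3}\right) - \left(13803 + 18495\right) = \left(7 - \frac{65 + 207}{3}\right) - 32298 = \left(7 - \frac{272}{3}\right) - 32298 = - \frac{251}{3} - 32298 = - \frac{97145}{3}$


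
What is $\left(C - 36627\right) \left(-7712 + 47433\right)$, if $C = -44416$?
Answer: $-3219109003$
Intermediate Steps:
$\left(C - 36627\right) \left(-7712 + 47433\right) = \left(-44416 - 36627\right) \left(-7712 + 47433\right) = \left(-81043\right) 39721 = -3219109003$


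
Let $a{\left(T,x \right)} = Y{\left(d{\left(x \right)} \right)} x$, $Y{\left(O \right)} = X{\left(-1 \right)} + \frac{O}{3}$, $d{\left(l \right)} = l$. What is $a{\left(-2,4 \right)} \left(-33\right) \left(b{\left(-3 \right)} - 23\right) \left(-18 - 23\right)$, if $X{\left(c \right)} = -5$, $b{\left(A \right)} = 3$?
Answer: $396880$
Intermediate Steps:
$Y{\left(O \right)} = -5 + \frac{O}{3}$
$a{\left(T,x \right)} = x \left(-5 + \frac{x}{3}\right)$ ($a{\left(T,x \right)} = \left(-5 + \frac{x}{3}\right) x = x \left(-5 + \frac{x}{3}\right)$)
$a{\left(-2,4 \right)} \left(-33\right) \left(b{\left(-3 \right)} - 23\right) \left(-18 - 23\right) = \frac{1}{3} \cdot 4 \left(-15 + 4\right) \left(-33\right) \left(3 - 23\right) \left(-18 - 23\right) = \frac{1}{3} \cdot 4 \left(-11\right) \left(-33\right) \left(\left(-20\right) \left(-41\right)\right) = \left(- \frac{44}{3}\right) \left(-33\right) 820 = 484 \cdot 820 = 396880$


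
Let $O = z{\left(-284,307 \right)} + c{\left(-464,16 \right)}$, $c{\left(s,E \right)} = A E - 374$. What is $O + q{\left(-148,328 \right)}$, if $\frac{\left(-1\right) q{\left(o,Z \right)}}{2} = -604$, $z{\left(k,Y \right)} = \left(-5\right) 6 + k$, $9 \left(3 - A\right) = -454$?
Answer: $\frac{12376}{9} \approx 1375.1$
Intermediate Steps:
$A = \frac{481}{9}$ ($A = 3 - - \frac{454}{9} = 3 + \frac{454}{9} = \frac{481}{9} \approx 53.444$)
$z{\left(k,Y \right)} = -30 + k$
$q{\left(o,Z \right)} = 1208$ ($q{\left(o,Z \right)} = \left(-2\right) \left(-604\right) = 1208$)
$c{\left(s,E \right)} = -374 + \frac{481 E}{9}$ ($c{\left(s,E \right)} = \frac{481 E}{9} - 374 = -374 + \frac{481 E}{9}$)
$O = \frac{1504}{9}$ ($O = \left(-30 - 284\right) + \left(-374 + \frac{481}{9} \cdot 16\right) = -314 + \left(-374 + \frac{7696}{9}\right) = -314 + \frac{4330}{9} = \frac{1504}{9} \approx 167.11$)
$O + q{\left(-148,328 \right)} = \frac{1504}{9} + 1208 = \frac{12376}{9}$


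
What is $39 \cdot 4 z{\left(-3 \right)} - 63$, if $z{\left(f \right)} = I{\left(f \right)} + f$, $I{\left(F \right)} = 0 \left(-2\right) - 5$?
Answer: $-1311$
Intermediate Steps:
$I{\left(F \right)} = -5$ ($I{\left(F \right)} = 0 - 5 = -5$)
$z{\left(f \right)} = -5 + f$
$39 \cdot 4 z{\left(-3 \right)} - 63 = 39 \cdot 4 \left(-5 - 3\right) - 63 = 156 \left(-8\right) - 63 = -1248 - 63 = -1311$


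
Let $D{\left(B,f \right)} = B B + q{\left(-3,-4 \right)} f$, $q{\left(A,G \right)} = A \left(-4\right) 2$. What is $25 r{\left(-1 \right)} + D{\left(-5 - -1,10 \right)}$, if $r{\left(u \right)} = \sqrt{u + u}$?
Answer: $256 + 25 i \sqrt{2} \approx 256.0 + 35.355 i$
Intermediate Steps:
$q{\left(A,G \right)} = - 8 A$ ($q{\left(A,G \right)} = - 4 A 2 = - 8 A$)
$r{\left(u \right)} = \sqrt{2} \sqrt{u}$ ($r{\left(u \right)} = \sqrt{2 u} = \sqrt{2} \sqrt{u}$)
$D{\left(B,f \right)} = B^{2} + 24 f$ ($D{\left(B,f \right)} = B B + \left(-8\right) \left(-3\right) f = B^{2} + 24 f$)
$25 r{\left(-1 \right)} + D{\left(-5 - -1,10 \right)} = 25 \sqrt{2} \sqrt{-1} + \left(\left(-5 - -1\right)^{2} + 24 \cdot 10\right) = 25 \sqrt{2} i + \left(\left(-5 + 1\right)^{2} + 240\right) = 25 i \sqrt{2} + \left(\left(-4\right)^{2} + 240\right) = 25 i \sqrt{2} + \left(16 + 240\right) = 25 i \sqrt{2} + 256 = 256 + 25 i \sqrt{2}$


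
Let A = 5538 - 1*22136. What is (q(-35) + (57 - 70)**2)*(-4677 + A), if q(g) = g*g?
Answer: -29657350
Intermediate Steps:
q(g) = g**2
A = -16598 (A = 5538 - 22136 = -16598)
(q(-35) + (57 - 70)**2)*(-4677 + A) = ((-35)**2 + (57 - 70)**2)*(-4677 - 16598) = (1225 + (-13)**2)*(-21275) = (1225 + 169)*(-21275) = 1394*(-21275) = -29657350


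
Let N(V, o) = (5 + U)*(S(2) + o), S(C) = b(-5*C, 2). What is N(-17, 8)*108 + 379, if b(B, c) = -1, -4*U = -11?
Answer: 6238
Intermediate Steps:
U = 11/4 (U = -1/4*(-11) = 11/4 ≈ 2.7500)
S(C) = -1
N(V, o) = -31/4 + 31*o/4 (N(V, o) = (5 + 11/4)*(-1 + o) = 31*(-1 + o)/4 = -31/4 + 31*o/4)
N(-17, 8)*108 + 379 = (-31/4 + (31/4)*8)*108 + 379 = (-31/4 + 62)*108 + 379 = (217/4)*108 + 379 = 5859 + 379 = 6238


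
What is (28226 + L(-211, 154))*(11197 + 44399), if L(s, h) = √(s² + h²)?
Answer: 1569252696 + 55596*√68237 ≈ 1.5838e+9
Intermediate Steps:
L(s, h) = √(h² + s²)
(28226 + L(-211, 154))*(11197 + 44399) = (28226 + √(154² + (-211)²))*(11197 + 44399) = (28226 + √(23716 + 44521))*55596 = (28226 + √68237)*55596 = 1569252696 + 55596*√68237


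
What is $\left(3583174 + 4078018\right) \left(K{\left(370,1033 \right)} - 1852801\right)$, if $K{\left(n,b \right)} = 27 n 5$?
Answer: $-13811987658392$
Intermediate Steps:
$K{\left(n,b \right)} = 135 n$
$\left(3583174 + 4078018\right) \left(K{\left(370,1033 \right)} - 1852801\right) = \left(3583174 + 4078018\right) \left(135 \cdot 370 - 1852801\right) = 7661192 \left(49950 - 1852801\right) = 7661192 \left(-1802851\right) = -13811987658392$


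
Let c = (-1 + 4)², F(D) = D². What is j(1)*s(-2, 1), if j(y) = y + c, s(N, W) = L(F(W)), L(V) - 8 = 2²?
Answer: 120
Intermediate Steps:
L(V) = 12 (L(V) = 8 + 2² = 8 + 4 = 12)
s(N, W) = 12
c = 9 (c = 3² = 9)
j(y) = 9 + y (j(y) = y + 9 = 9 + y)
j(1)*s(-2, 1) = (9 + 1)*12 = 10*12 = 120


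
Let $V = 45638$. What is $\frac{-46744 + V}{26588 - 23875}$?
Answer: $- \frac{1106}{2713} \approx -0.40767$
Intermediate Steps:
$\frac{-46744 + V}{26588 - 23875} = \frac{-46744 + 45638}{26588 - 23875} = - \frac{1106}{2713}$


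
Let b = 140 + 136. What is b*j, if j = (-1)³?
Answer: -276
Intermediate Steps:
j = -1
b = 276
b*j = 276*(-1) = -276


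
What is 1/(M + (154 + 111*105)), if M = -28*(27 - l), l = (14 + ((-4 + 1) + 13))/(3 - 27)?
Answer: 1/11025 ≈ 9.0703e-5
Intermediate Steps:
l = -1 (l = (14 + (-3 + 13))/(-24) = (14 + 10)*(-1/24) = 24*(-1/24) = -1)
M = -784 (M = -28*(27 - 1*(-1)) = -28*(27 + 1) = -28*28 = -784)
1/(M + (154 + 111*105)) = 1/(-784 + (154 + 111*105)) = 1/(-784 + (154 + 11655)) = 1/(-784 + 11809) = 1/11025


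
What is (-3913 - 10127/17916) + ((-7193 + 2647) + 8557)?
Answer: 1745641/17916 ≈ 97.435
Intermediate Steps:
(-3913 - 10127/17916) + ((-7193 + 2647) + 8557) = (-3913 - 10127*1/17916) + (-4546 + 8557) = (-3913 - 10127/17916) + 4011 = -70115435/17916 + 4011 = 1745641/17916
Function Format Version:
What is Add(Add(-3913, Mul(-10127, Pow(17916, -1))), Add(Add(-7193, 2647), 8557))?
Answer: Rational(1745641, 17916) ≈ 97.435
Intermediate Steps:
Add(Add(-3913, Mul(-10127, Pow(17916, -1))), Add(Add(-7193, 2647), 8557)) = Add(Add(-3913, Mul(-10127, Rational(1, 17916))), Add(-4546, 8557)) = Add(Add(-3913, Rational(-10127, 17916)), 4011) = Add(Rational(-70115435, 17916), 4011) = Rational(1745641, 17916)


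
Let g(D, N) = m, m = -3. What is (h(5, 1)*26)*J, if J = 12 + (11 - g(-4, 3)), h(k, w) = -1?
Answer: -676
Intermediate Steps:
g(D, N) = -3
J = 26 (J = 12 + (11 - 1*(-3)) = 12 + (11 + 3) = 12 + 14 = 26)
(h(5, 1)*26)*J = -1*26*26 = -26*26 = -676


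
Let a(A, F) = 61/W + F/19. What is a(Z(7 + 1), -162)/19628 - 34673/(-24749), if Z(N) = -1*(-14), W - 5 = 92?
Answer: 1253914888197/895280324596 ≈ 1.4006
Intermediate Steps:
W = 97 (W = 5 + 92 = 97)
Z(N) = 14
a(A, F) = 61/97 + F/19
a(Z(7 + 1), -162)/19628 - 34673/(-24749) = (61/97 + (1/19)*(-162))/19628 - 34673/(-24749) = (61/97 - 162/19)*(1/19628) - 34673*(-1/24749) = -14555/1843*1/19628 + 34673/24749 = -14555/36174404 + 34673/24749 = 1253914888197/895280324596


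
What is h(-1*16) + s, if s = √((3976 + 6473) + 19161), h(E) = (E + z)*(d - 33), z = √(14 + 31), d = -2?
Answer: 560 - 105*√5 + 3*√3290 ≈ 497.29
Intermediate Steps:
z = 3*√5 (z = √45 = 3*√5 ≈ 6.7082)
h(E) = -105*√5 - 35*E (h(E) = (E + 3*√5)*(-2 - 33) = (E + 3*√5)*(-35) = -105*√5 - 35*E)
s = 3*√3290 (s = √(10449 + 19161) = √29610 = 3*√3290 ≈ 172.08)
h(-1*16) + s = (-105*√5 - (-35)*16) + 3*√3290 = (-105*√5 - 35*(-16)) + 3*√3290 = (-105*√5 + 560) + 3*√3290 = (560 - 105*√5) + 3*√3290 = 560 - 105*√5 + 3*√3290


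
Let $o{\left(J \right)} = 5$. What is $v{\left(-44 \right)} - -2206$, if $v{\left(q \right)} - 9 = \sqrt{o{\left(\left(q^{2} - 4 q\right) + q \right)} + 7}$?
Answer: $2215 + 2 \sqrt{3} \approx 2218.5$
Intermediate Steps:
$v{\left(q \right)} = 9 + 2 \sqrt{3}$ ($v{\left(q \right)} = 9 + \sqrt{5 + 7} = 9 + \sqrt{12} = 9 + 2 \sqrt{3}$)
$v{\left(-44 \right)} - -2206 = \left(9 + 2 \sqrt{3}\right) - -2206 = \left(9 + 2 \sqrt{3}\right) + 2206 = 2215 + 2 \sqrt{3}$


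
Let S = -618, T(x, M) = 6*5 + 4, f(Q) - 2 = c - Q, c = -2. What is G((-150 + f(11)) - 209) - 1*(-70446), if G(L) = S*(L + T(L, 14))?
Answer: 278094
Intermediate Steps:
f(Q) = -Q (f(Q) = 2 + (-2 - Q) = -Q)
T(x, M) = 34 (T(x, M) = 30 + 4 = 34)
G(L) = -21012 - 618*L (G(L) = -618*(L + 34) = -618*(34 + L) = -21012 - 618*L)
G((-150 + f(11)) - 209) - 1*(-70446) = (-21012 - 618*((-150 - 1*11) - 209)) - 1*(-70446) = (-21012 - 618*((-150 - 11) - 209)) + 70446 = (-21012 - 618*(-161 - 209)) + 70446 = (-21012 - 618*(-370)) + 70446 = (-21012 + 228660) + 70446 = 207648 + 70446 = 278094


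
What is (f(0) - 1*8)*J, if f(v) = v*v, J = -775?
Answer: 6200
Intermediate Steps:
f(v) = v²
(f(0) - 1*8)*J = (0² - 1*8)*(-775) = (0 - 8)*(-775) = -8*(-775) = 6200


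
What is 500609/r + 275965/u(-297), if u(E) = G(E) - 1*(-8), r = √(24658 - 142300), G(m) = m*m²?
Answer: -55193/5239613 - 500609*I*√117642/117642 ≈ -0.010534 - 1459.5*I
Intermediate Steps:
G(m) = m³
r = I*√117642 (r = √(-117642) = I*√117642 ≈ 342.99*I)
u(E) = 8 + E³ (u(E) = E³ - 1*(-8) = E³ + 8 = 8 + E³)
500609/r + 275965/u(-297) = 500609/((I*√117642)) + 275965/(8 + (-297)³) = 500609*(-I*√117642/117642) + 275965/(8 - 26198073) = -500609*I*√117642/117642 + 275965/(-26198065) = -500609*I*√117642/117642 + 275965*(-1/26198065) = -500609*I*√117642/117642 - 55193/5239613 = -55193/5239613 - 500609*I*√117642/117642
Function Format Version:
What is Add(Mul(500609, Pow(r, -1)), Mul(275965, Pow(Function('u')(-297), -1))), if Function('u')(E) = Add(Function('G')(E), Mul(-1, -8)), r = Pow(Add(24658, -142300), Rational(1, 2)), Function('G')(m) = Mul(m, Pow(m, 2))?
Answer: Add(Rational(-55193, 5239613), Mul(Rational(-500609, 117642), I, Pow(117642, Rational(1, 2)))) ≈ Add(-0.010534, Mul(-1459.5, I))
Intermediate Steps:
Function('G')(m) = Pow(m, 3)
r = Mul(I, Pow(117642, Rational(1, 2))) (r = Pow(-117642, Rational(1, 2)) = Mul(I, Pow(117642, Rational(1, 2))) ≈ Mul(342.99, I))
Function('u')(E) = Add(8, Pow(E, 3)) (Function('u')(E) = Add(Pow(E, 3), Mul(-1, -8)) = Add(Pow(E, 3), 8) = Add(8, Pow(E, 3)))
Add(Mul(500609, Pow(r, -1)), Mul(275965, Pow(Function('u')(-297), -1))) = Add(Mul(500609, Pow(Mul(I, Pow(117642, Rational(1, 2))), -1)), Mul(275965, Pow(Add(8, Pow(-297, 3)), -1))) = Add(Mul(500609, Mul(Rational(-1, 117642), I, Pow(117642, Rational(1, 2)))), Mul(275965, Pow(Add(8, -26198073), -1))) = Add(Mul(Rational(-500609, 117642), I, Pow(117642, Rational(1, 2))), Mul(275965, Pow(-26198065, -1))) = Add(Mul(Rational(-500609, 117642), I, Pow(117642, Rational(1, 2))), Mul(275965, Rational(-1, 26198065))) = Add(Mul(Rational(-500609, 117642), I, Pow(117642, Rational(1, 2))), Rational(-55193, 5239613)) = Add(Rational(-55193, 5239613), Mul(Rational(-500609, 117642), I, Pow(117642, Rational(1, 2))))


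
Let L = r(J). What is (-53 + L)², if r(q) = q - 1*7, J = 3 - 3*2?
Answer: 3969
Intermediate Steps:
J = -3 (J = 3 - 6 = -3)
r(q) = -7 + q (r(q) = q - 7 = -7 + q)
L = -10 (L = -7 - 3 = -10)
(-53 + L)² = (-53 - 10)² = (-63)² = 3969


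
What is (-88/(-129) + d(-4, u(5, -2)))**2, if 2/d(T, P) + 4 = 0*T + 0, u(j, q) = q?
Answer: 2209/66564 ≈ 0.033186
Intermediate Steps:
d(T, P) = -1/2 (d(T, P) = 2/(-4 + (0*T + 0)) = 2/(-4 + (0 + 0)) = 2/(-4 + 0) = 2/(-4) = 2*(-1/4) = -1/2)
(-88/(-129) + d(-4, u(5, -2)))**2 = (-88/(-129) - 1/2)**2 = (-88*(-1/129) - 1/2)**2 = (88/129 - 1/2)**2 = (47/258)**2 = 2209/66564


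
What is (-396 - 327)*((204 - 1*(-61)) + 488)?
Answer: -544419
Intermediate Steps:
(-396 - 327)*((204 - 1*(-61)) + 488) = -723*((204 + 61) + 488) = -723*(265 + 488) = -723*753 = -544419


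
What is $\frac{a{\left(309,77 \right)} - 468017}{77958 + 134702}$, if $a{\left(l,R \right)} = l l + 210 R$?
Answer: $- \frac{178183}{106330} \approx -1.6758$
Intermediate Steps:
$a{\left(l,R \right)} = l^{2} + 210 R$
$\frac{a{\left(309,77 \right)} - 468017}{77958 + 134702} = \frac{\left(309^{2} + 210 \cdot 77\right) - 468017}{77958 + 134702} = \frac{\left(95481 + 16170\right) - 468017}{212660} = \left(111651 - 468017\right) \frac{1}{212660} = \left(-356366\right) \frac{1}{212660} = - \frac{178183}{106330}$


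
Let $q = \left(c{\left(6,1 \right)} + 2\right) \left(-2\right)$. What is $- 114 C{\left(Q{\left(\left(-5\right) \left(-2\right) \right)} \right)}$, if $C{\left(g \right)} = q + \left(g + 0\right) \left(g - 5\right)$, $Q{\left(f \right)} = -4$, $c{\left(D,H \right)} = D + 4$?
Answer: $-1368$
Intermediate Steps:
$c{\left(D,H \right)} = 4 + D$
$q = -24$ ($q = \left(\left(4 + 6\right) + 2\right) \left(-2\right) = \left(10 + 2\right) \left(-2\right) = 12 \left(-2\right) = -24$)
$C{\left(g \right)} = -24 + g \left(-5 + g\right)$ ($C{\left(g \right)} = -24 + \left(g + 0\right) \left(g - 5\right) = -24 + g \left(-5 + g\right)$)
$- 114 C{\left(Q{\left(\left(-5\right) \left(-2\right) \right)} \right)} = - 114 \left(-24 + \left(-4\right)^{2} - -20\right) = - 114 \left(-24 + 16 + 20\right) = \left(-114\right) 12 = -1368$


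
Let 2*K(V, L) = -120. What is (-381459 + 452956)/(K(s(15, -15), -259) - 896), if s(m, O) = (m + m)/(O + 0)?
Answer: -71497/956 ≈ -74.788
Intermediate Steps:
s(m, O) = 2*m/O (s(m, O) = (2*m)/O = 2*m/O)
K(V, L) = -60 (K(V, L) = (½)*(-120) = -60)
(-381459 + 452956)/(K(s(15, -15), -259) - 896) = (-381459 + 452956)/(-60 - 896) = 71497/(-956) = 71497*(-1/956) = -71497/956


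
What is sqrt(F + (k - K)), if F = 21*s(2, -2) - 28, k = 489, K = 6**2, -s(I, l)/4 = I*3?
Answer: I*sqrt(79) ≈ 8.8882*I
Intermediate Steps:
s(I, l) = -12*I (s(I, l) = -4*I*3 = -12*I)
K = 36
F = -532 (F = 21*(-12*2) - 28 = 21*(-24) - 28 = -504 - 28 = -532)
sqrt(F + (k - K)) = sqrt(-532 + (489 - 1*36)) = sqrt(-532 + (489 - 36)) = sqrt(-532 + 453) = sqrt(-79) = I*sqrt(79)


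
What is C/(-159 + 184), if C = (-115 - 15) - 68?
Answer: -198/25 ≈ -7.9200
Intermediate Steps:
C = -198 (C = -130 - 68 = -198)
C/(-159 + 184) = -198/(-159 + 184) = -198/25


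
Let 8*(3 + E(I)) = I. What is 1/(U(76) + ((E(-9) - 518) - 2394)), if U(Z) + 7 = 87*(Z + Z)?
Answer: 8/82407 ≈ 9.7079e-5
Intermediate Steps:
U(Z) = -7 + 174*Z (U(Z) = -7 + 87*(Z + Z) = -7 + 87*(2*Z) = -7 + 174*Z)
E(I) = -3 + I/8
1/(U(76) + ((E(-9) - 518) - 2394)) = 1/((-7 + 174*76) + (((-3 + (1/8)*(-9)) - 518) - 2394)) = 1/((-7 + 13224) + (((-3 - 9/8) - 518) - 2394)) = 1/(13217 + ((-33/8 - 518) - 2394)) = 1/(13217 + (-4177/8 - 2394)) = 1/(13217 - 23329/8) = 1/(82407/8) = 8/82407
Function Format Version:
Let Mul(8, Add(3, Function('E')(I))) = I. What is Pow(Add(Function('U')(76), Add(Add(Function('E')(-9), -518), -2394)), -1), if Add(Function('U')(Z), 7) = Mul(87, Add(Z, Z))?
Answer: Rational(8, 82407) ≈ 9.7079e-5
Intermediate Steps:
Function('U')(Z) = Add(-7, Mul(174, Z)) (Function('U')(Z) = Add(-7, Mul(87, Add(Z, Z))) = Add(-7, Mul(87, Mul(2, Z))) = Add(-7, Mul(174, Z)))
Function('E')(I) = Add(-3, Mul(Rational(1, 8), I))
Pow(Add(Function('U')(76), Add(Add(Function('E')(-9), -518), -2394)), -1) = Pow(Add(Add(-7, Mul(174, 76)), Add(Add(Add(-3, Mul(Rational(1, 8), -9)), -518), -2394)), -1) = Pow(Add(Add(-7, 13224), Add(Add(Add(-3, Rational(-9, 8)), -518), -2394)), -1) = Pow(Add(13217, Add(Add(Rational(-33, 8), -518), -2394)), -1) = Pow(Add(13217, Add(Rational(-4177, 8), -2394)), -1) = Pow(Add(13217, Rational(-23329, 8)), -1) = Pow(Rational(82407, 8), -1) = Rational(8, 82407)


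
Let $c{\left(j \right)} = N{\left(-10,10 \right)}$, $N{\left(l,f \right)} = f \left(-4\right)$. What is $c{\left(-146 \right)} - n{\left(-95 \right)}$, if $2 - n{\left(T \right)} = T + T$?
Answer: $-232$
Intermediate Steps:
$N{\left(l,f \right)} = - 4 f$
$c{\left(j \right)} = -40$ ($c{\left(j \right)} = \left(-4\right) 10 = -40$)
$n{\left(T \right)} = 2 - 2 T$ ($n{\left(T \right)} = 2 - \left(T + T\right) = 2 - 2 T$)
$c{\left(-146 \right)} - n{\left(-95 \right)} = -40 - \left(2 - -190\right) = -40 - \left(2 + 190\right) = -40 - 192 = -232$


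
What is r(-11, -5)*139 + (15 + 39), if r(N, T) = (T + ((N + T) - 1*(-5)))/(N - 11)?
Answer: 1706/11 ≈ 155.09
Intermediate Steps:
r(N, T) = (5 + N + 2*T)/(-11 + N) (r(N, T) = (T + ((N + T) + 5))/(-11 + N) = (T + (5 + N + T))/(-11 + N) = (5 + N + 2*T)/(-11 + N))
r(-11, -5)*139 + (15 + 39) = ((5 - 11 + 2*(-5))/(-11 - 11))*139 + (15 + 39) = ((5 - 11 - 10)/(-22))*139 + 54 = -1/22*(-16)*139 + 54 = (8/11)*139 + 54 = 1112/11 + 54 = 1706/11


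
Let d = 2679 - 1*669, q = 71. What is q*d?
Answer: 142710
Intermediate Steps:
d = 2010 (d = 2679 - 669 = 2010)
q*d = 71*2010 = 142710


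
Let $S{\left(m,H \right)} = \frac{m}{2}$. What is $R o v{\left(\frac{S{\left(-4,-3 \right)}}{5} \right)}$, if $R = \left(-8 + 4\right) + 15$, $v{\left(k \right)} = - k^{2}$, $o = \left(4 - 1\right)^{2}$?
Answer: $- \frac{396}{25} \approx -15.84$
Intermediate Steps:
$o = 9$ ($o = 3^{2} = 9$)
$S{\left(m,H \right)} = \frac{m}{2}$ ($S{\left(m,H \right)} = m \frac{1}{2} = \frac{m}{2}$)
$R = 11$ ($R = -4 + 15 = 11$)
$R o v{\left(\frac{S{\left(-4,-3 \right)}}{5} \right)} = 11 \cdot 9 \left(- \left(\frac{\frac{1}{2} \left(-4\right)}{5}\right)^{2}\right) = 99 \left(- \left(\left(-2\right) \frac{1}{5}\right)^{2}\right) = 99 \left(- \left(- \frac{2}{5}\right)^{2}\right) = 99 \left(\left(-1\right) \frac{4}{25}\right) = 99 \left(- \frac{4}{25}\right) = - \frac{396}{25}$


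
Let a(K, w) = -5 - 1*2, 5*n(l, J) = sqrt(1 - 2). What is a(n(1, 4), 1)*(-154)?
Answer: 1078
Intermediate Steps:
n(l, J) = I/5 (n(l, J) = sqrt(1 - 2)/5 = sqrt(-1)/5 = I/5)
a(K, w) = -7 (a(K, w) = -5 - 2 = -7)
a(n(1, 4), 1)*(-154) = -7*(-154) = 1078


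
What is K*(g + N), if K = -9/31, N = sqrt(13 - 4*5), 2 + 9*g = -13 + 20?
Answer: -5/31 - 9*I*sqrt(7)/31 ≈ -0.16129 - 0.76812*I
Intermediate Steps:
g = 5/9 (g = -2/9 + (-13 + 20)/9 = -2/9 + (1/9)*7 = -2/9 + 7/9 = 5/9 ≈ 0.55556)
N = I*sqrt(7) (N = sqrt(13 - 20) = sqrt(-7) = I*sqrt(7) ≈ 2.6458*I)
K = -9/31 (K = -9*1/31 = -9/31 ≈ -0.29032)
K*(g + N) = -9*(5/9 + I*sqrt(7))/31 = -5/31 - 9*I*sqrt(7)/31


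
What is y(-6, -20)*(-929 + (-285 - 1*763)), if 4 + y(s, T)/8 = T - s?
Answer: 284688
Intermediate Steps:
y(s, T) = -32 - 8*s + 8*T (y(s, T) = -32 + 8*(T - s) = -32 + (-8*s + 8*T) = -32 - 8*s + 8*T)
y(-6, -20)*(-929 + (-285 - 1*763)) = (-32 - 8*(-6) + 8*(-20))*(-929 + (-285 - 1*763)) = (-32 + 48 - 160)*(-929 + (-285 - 763)) = -144*(-929 - 1048) = -144*(-1977) = 284688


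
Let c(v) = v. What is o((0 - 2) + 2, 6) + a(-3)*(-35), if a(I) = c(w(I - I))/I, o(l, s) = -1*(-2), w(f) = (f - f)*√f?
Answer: 2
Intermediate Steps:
w(f) = 0 (w(f) = 0*√f = 0)
o(l, s) = 2
a(I) = 0 (a(I) = 0/I = 0)
o((0 - 2) + 2, 6) + a(-3)*(-35) = 2 + 0*(-35) = 2 + 0 = 2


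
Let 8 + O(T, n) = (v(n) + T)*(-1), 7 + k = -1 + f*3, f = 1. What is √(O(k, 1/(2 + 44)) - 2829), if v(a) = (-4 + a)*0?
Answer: 4*I*√177 ≈ 53.217*I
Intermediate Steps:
v(a) = 0
k = -5 (k = -7 + (-1 + 1*3) = -7 + (-1 + 3) = -7 + 2 = -5)
O(T, n) = -8 - T (O(T, n) = -8 + (0 + T)*(-1) = -8 + T*(-1) = -8 - T)
√(O(k, 1/(2 + 44)) - 2829) = √((-8 - 1*(-5)) - 2829) = √((-8 + 5) - 2829) = √(-3 - 2829) = √(-2832) = 4*I*√177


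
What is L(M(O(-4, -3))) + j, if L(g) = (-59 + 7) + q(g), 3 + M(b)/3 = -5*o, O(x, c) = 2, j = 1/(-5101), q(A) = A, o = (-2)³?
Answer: 300958/5101 ≈ 59.000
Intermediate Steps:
o = -8
j = -1/5101 ≈ -0.00019604
M(b) = 111 (M(b) = -9 + 3*(-5*(-8)) = -9 + 3*40 = -9 + 120 = 111)
L(g) = -52 + g (L(g) = (-59 + 7) + g = -52 + g)
L(M(O(-4, -3))) + j = (-52 + 111) - 1/5101 = 59 - 1/5101 = 300958/5101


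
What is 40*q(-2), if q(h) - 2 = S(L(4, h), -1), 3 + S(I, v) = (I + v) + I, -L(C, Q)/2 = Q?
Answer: 240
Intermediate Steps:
L(C, Q) = -2*Q
S(I, v) = -3 + v + 2*I (S(I, v) = -3 + ((I + v) + I) = -3 + (v + 2*I) = -3 + v + 2*I)
q(h) = -2 - 4*h (q(h) = 2 + (-3 - 1 + 2*(-2*h)) = 2 + (-3 - 1 - 4*h) = 2 + (-4 - 4*h) = -2 - 4*h)
40*q(-2) = 40*(-2 - 4*(-2)) = 40*(-2 + 8) = 40*6 = 240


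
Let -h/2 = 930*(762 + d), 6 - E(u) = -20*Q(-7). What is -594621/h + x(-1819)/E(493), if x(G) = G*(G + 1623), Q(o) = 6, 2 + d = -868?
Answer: 63089611/22320 ≈ 2826.6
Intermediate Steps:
d = -870 (d = -2 - 868 = -870)
E(u) = 126 (E(u) = 6 - (-20)*6 = 6 - 1*(-120) = 6 + 120 = 126)
h = 200880 (h = -1860*(762 - 870) = -1860*(-108) = -2*(-100440) = 200880)
x(G) = G*(1623 + G)
-594621/h + x(-1819)/E(493) = -594621/200880 - 1819*(1623 - 1819)/126 = -594621*1/200880 - 1819*(-196)*(1/126) = -7341/2480 + 356524*(1/126) = -7341/2480 + 25466/9 = 63089611/22320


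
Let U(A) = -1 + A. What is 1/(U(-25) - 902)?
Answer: -1/928 ≈ -0.0010776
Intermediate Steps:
1/(U(-25) - 902) = 1/((-1 - 25) - 902) = 1/(-26 - 902) = 1/(-928) = -1/928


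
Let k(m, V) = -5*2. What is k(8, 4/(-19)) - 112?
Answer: -122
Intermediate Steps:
k(m, V) = -10
k(8, 4/(-19)) - 112 = -10 - 112 = -122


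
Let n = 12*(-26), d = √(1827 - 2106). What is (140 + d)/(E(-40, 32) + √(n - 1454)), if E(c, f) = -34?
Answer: (-140*I + 3*√31)/(√1766 + 34*I) ≈ -1.3888 - 2.2078*I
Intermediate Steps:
d = 3*I*√31 (d = √(-279) = 3*I*√31 ≈ 16.703*I)
n = -312
(140 + d)/(E(-40, 32) + √(n - 1454)) = (140 + 3*I*√31)/(-34 + √(-312 - 1454)) = (140 + 3*I*√31)/(-34 + √(-1766)) = (140 + 3*I*√31)/(-34 + I*√1766)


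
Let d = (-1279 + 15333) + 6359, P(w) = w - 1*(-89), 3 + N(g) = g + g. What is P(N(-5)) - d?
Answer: -20337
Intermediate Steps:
N(g) = -3 + 2*g (N(g) = -3 + (g + g) = -3 + 2*g)
P(w) = 89 + w (P(w) = w + 89 = 89 + w)
d = 20413 (d = 14054 + 6359 = 20413)
P(N(-5)) - d = (89 + (-3 + 2*(-5))) - 1*20413 = (89 + (-3 - 10)) - 20413 = (89 - 13) - 20413 = 76 - 20413 = -20337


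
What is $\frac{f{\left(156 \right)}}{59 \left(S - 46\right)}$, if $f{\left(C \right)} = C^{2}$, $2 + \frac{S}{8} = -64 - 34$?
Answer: $- \frac{1352}{2773} \approx -0.48756$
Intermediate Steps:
$S = -800$ ($S = -16 + 8 \left(-64 - 34\right) = -16 + 8 \left(-98\right) = -16 - 784 = -800$)
$\frac{f{\left(156 \right)}}{59 \left(S - 46\right)} = \frac{156^{2}}{59 \left(-800 - 46\right)} = \frac{24336}{59 \left(-846\right)} = \frac{24336}{-49914} = 24336 \left(- \frac{1}{49914}\right) = - \frac{1352}{2773}$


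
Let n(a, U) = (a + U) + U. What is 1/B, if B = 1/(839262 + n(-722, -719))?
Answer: 837102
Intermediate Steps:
n(a, U) = a + 2*U (n(a, U) = (U + a) + U = a + 2*U)
B = 1/837102 (B = 1/(839262 + (-722 + 2*(-719))) = 1/(839262 + (-722 - 1438)) = 1/(839262 - 2160) = 1/837102 ≈ 1.1946e-6)
1/B = 1/(1/837102) = 837102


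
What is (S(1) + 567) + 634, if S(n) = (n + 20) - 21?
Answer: 1201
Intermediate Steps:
S(n) = -1 + n (S(n) = (20 + n) - 21 = -1 + n)
(S(1) + 567) + 634 = ((-1 + 1) + 567) + 634 = (0 + 567) + 634 = 567 + 634 = 1201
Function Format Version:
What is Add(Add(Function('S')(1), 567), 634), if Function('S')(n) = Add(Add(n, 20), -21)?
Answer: 1201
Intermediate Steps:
Function('S')(n) = Add(-1, n) (Function('S')(n) = Add(Add(20, n), -21) = Add(-1, n))
Add(Add(Function('S')(1), 567), 634) = Add(Add(Add(-1, 1), 567), 634) = Add(Add(0, 567), 634) = Add(567, 634) = 1201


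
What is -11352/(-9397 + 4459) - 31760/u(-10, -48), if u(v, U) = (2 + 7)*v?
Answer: 2630876/7407 ≈ 355.19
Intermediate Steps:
u(v, U) = 9*v
-11352/(-9397 + 4459) - 31760/u(-10, -48) = -11352/(-9397 + 4459) - 31760/(9*(-10)) = -11352/(-4938) - 31760/(-90) = -11352*(-1/4938) - 31760*(-1/90) = 1892/823 + 3176/9 = 2630876/7407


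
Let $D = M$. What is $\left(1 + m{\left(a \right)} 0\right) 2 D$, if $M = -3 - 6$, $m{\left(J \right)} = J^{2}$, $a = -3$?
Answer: $-18$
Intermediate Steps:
$M = -9$ ($M = -3 - 6 = -9$)
$D = -9$
$\left(1 + m{\left(a \right)} 0\right) 2 D = \left(1 + \left(-3\right)^{2} \cdot 0\right) 2 \left(-9\right) = \left(1 + 9 \cdot 0\right) 2 \left(-9\right) = \left(1 + 0\right) 2 \left(-9\right) = 1 \cdot 2 \left(-9\right) = 2 \left(-9\right) = -18$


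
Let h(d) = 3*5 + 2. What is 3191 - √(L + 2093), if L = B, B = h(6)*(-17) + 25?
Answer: 3191 - √1829 ≈ 3148.2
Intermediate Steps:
h(d) = 17 (h(d) = 15 + 2 = 17)
B = -264 (B = 17*(-17) + 25 = -289 + 25 = -264)
L = -264
3191 - √(L + 2093) = 3191 - √(-264 + 2093) = 3191 - √1829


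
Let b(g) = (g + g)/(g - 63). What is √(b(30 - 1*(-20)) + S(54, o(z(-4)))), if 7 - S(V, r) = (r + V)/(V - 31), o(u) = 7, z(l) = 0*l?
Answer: 10*I*√2990/299 ≈ 1.8288*I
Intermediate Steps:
z(l) = 0
b(g) = 2*g/(-63 + g) (b(g) = (2*g)/(-63 + g) = 2*g/(-63 + g))
S(V, r) = 7 - (V + r)/(-31 + V) (S(V, r) = 7 - (r + V)/(V - 31) = 7 - (V + r)/(-31 + V))
√(b(30 - 1*(-20)) + S(54, o(z(-4)))) = √(2*(30 - 1*(-20))/(-63 + (30 - 1*(-20))) + (-217 - 1*7 + 6*54)/(-31 + 54)) = √(2*(30 + 20)/(-63 + (30 + 20)) + (-217 - 7 + 324)/23) = √(2*50/(-63 + 50) + (1/23)*100) = √(2*50/(-13) + 100/23) = √(2*50*(-1/13) + 100/23) = √(-100/13 + 100/23) = √(-1000/299) = 10*I*√2990/299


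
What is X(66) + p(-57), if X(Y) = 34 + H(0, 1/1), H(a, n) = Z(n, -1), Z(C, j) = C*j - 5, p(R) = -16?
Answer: 12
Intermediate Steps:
Z(C, j) = -5 + C*j
H(a, n) = -5 - n (H(a, n) = -5 + n*(-1) = -5 - n)
X(Y) = 28 (X(Y) = 34 + (-5 - 1/1) = 34 + (-5 - 1*1) = 34 + (-5 - 1) = 34 - 6 = 28)
X(66) + p(-57) = 28 - 16 = 12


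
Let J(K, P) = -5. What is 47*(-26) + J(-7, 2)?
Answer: -1227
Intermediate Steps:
47*(-26) + J(-7, 2) = 47*(-26) - 5 = -1222 - 5 = -1227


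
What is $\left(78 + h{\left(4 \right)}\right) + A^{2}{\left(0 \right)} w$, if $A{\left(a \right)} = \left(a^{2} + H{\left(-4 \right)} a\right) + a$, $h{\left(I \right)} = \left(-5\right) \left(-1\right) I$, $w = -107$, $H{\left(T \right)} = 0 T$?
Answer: $98$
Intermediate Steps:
$H{\left(T \right)} = 0$
$h{\left(I \right)} = 5 I$
$A{\left(a \right)} = a + a^{2}$ ($A{\left(a \right)} = \left(a^{2} + 0 a\right) + a = \left(a^{2} + 0\right) + a = a^{2} + a = a + a^{2}$)
$\left(78 + h{\left(4 \right)}\right) + A^{2}{\left(0 \right)} w = \left(78 + 5 \cdot 4\right) + \left(0 \left(1 + 0\right)\right)^{2} \left(-107\right) = \left(78 + 20\right) + \left(0 \cdot 1\right)^{2} \left(-107\right) = 98 + 0^{2} \left(-107\right) = 98 + 0 \left(-107\right) = 98 + 0 = 98$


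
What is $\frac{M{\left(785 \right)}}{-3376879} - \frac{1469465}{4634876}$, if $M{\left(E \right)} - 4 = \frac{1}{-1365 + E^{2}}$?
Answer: $- \frac{190692067048195401}{601464330782623715} \approx -0.31705$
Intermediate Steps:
$M{\left(E \right)} = 4 + \frac{1}{-1365 + E^{2}}$
$\frac{M{\left(785 \right)}}{-3376879} - \frac{1469465}{4634876} = \frac{\frac{1}{-1365 + 785^{2}} \left(-5459 + 4 \cdot 785^{2}\right)}{-3376879} - \frac{1469465}{4634876} = \frac{-5459 + 4 \cdot 616225}{-1365 + 616225} \left(- \frac{1}{3376879}\right) - \frac{1469465}{4634876} = \frac{-5459 + 2464900}{614860} \left(- \frac{1}{3376879}\right) - \frac{1469465}{4634876} = \frac{1}{614860} \cdot 2459441 \left(- \frac{1}{3376879}\right) - \frac{1469465}{4634876} = \frac{2459441}{614860} \left(- \frac{1}{3376879}\right) - \frac{1469465}{4634876} = - \frac{2459441}{2076307821940} - \frac{1469465}{4634876} = - \frac{190692067048195401}{601464330782623715}$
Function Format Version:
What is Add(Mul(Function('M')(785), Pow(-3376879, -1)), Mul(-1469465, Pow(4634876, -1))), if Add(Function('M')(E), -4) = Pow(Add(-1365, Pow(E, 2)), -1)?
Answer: Rational(-190692067048195401, 601464330782623715) ≈ -0.31705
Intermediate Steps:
Function('M')(E) = Add(4, Pow(Add(-1365, Pow(E, 2)), -1))
Add(Mul(Function('M')(785), Pow(-3376879, -1)), Mul(-1469465, Pow(4634876, -1))) = Add(Mul(Mul(Pow(Add(-1365, Pow(785, 2)), -1), Add(-5459, Mul(4, Pow(785, 2)))), Pow(-3376879, -1)), Mul(-1469465, Pow(4634876, -1))) = Add(Mul(Mul(Pow(Add(-1365, 616225), -1), Add(-5459, Mul(4, 616225))), Rational(-1, 3376879)), Mul(-1469465, Rational(1, 4634876))) = Add(Mul(Mul(Pow(614860, -1), Add(-5459, 2464900)), Rational(-1, 3376879)), Rational(-1469465, 4634876)) = Add(Mul(Mul(Rational(1, 614860), 2459441), Rational(-1, 3376879)), Rational(-1469465, 4634876)) = Add(Mul(Rational(2459441, 614860), Rational(-1, 3376879)), Rational(-1469465, 4634876)) = Add(Rational(-2459441, 2076307821940), Rational(-1469465, 4634876)) = Rational(-190692067048195401, 601464330782623715)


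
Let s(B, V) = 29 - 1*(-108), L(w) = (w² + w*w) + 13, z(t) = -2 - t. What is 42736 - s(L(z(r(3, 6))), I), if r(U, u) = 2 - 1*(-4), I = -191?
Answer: 42599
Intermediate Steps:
r(U, u) = 6 (r(U, u) = 2 + 4 = 6)
L(w) = 13 + 2*w² (L(w) = (w² + w²) + 13 = 2*w² + 13 = 13 + 2*w²)
s(B, V) = 137 (s(B, V) = 29 + 108 = 137)
42736 - s(L(z(r(3, 6))), I) = 42736 - 1*137 = 42736 - 137 = 42599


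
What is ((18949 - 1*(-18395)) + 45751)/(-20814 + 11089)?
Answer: -16619/1945 ≈ -8.5445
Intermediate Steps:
((18949 - 1*(-18395)) + 45751)/(-20814 + 11089) = ((18949 + 18395) + 45751)/(-9725) = (37344 + 45751)*(-1/9725) = 83095*(-1/9725) = -16619/1945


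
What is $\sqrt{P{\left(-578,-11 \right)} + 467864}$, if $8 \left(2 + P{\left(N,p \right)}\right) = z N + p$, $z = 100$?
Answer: $\frac{\sqrt{7370170}}{4} \approx 678.7$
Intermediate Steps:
$P{\left(N,p \right)} = -2 + \frac{p}{8} + \frac{25 N}{2}$ ($P{\left(N,p \right)} = -2 + \frac{100 N + p}{8} = -2 + \frac{p + 100 N}{8} = -2 + \left(\frac{p}{8} + \frac{25 N}{2}\right) = -2 + \frac{p}{8} + \frac{25 N}{2}$)
$\sqrt{P{\left(-578,-11 \right)} + 467864} = \sqrt{\left(-2 + \frac{1}{8} \left(-11\right) + \frac{25}{2} \left(-578\right)\right) + 467864} = \sqrt{\left(-2 - \frac{11}{8} - 7225\right) + 467864} = \sqrt{- \frac{57827}{8} + 467864} = \sqrt{\frac{3685085}{8}} = \frac{\sqrt{7370170}}{4}$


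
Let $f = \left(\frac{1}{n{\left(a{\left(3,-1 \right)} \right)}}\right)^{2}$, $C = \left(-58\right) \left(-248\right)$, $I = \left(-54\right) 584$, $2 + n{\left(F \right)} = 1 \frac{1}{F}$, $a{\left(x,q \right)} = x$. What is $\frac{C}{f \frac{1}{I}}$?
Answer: $-1260038400$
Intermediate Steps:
$n{\left(F \right)} = -2 + \frac{1}{F}$ ($n{\left(F \right)} = -2 + 1 \frac{1}{F} = -2 + \frac{1}{F}$)
$I = -31536$
$C = 14384$
$f = \frac{9}{25}$ ($f = \left(\frac{1}{-2 + \frac{1}{3}}\right)^{2} = \left(\frac{1}{- \frac{5}{3}}\right)^{2} = \left(- \frac{3}{5}\right)^{2} = \frac{9}{25} \approx 0.36$)
$\frac{C}{f \frac{1}{I}} = \frac{14384}{\frac{9}{25} \frac{1}{-31536}} = \frac{14384}{\frac{9}{25} \left(- \frac{1}{31536}\right)} = \frac{14384}{- \frac{1}{87600}} = 14384 \left(-87600\right) = -1260038400$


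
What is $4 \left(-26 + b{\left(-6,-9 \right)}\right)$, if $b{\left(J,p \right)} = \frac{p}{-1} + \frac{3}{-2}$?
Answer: $-74$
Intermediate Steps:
$b{\left(J,p \right)} = - \frac{3}{2} - p$ ($b{\left(J,p \right)} = p \left(-1\right) + 3 \left(- \frac{1}{2}\right) = - p - \frac{3}{2} = - \frac{3}{2} - p$)
$4 \left(-26 + b{\left(-6,-9 \right)}\right) = 4 \left(-26 - - \frac{15}{2}\right) = 4 \left(-26 + \left(- \frac{3}{2} + 9\right)\right) = 4 \left(-26 + \frac{15}{2}\right) = 4 \left(- \frac{37}{2}\right) = -74$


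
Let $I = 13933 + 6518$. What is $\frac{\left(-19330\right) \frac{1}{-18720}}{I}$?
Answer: $\frac{1933}{38284272} \approx 5.0491 \cdot 10^{-5}$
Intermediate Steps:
$I = 20451$
$\frac{\left(-19330\right) \frac{1}{-18720}}{I} = \frac{\left(-19330\right) \frac{1}{-18720}}{20451} = \left(-19330\right) \left(- \frac{1}{18720}\right) \frac{1}{20451} = \frac{1933}{1872} \cdot \frac{1}{20451} = \frac{1933}{38284272}$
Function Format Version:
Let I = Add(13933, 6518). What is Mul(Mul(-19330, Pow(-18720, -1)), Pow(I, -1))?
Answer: Rational(1933, 38284272) ≈ 5.0491e-5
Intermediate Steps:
I = 20451
Mul(Mul(-19330, Pow(-18720, -1)), Pow(I, -1)) = Mul(Mul(-19330, Pow(-18720, -1)), Pow(20451, -1)) = Mul(Mul(-19330, Rational(-1, 18720)), Rational(1, 20451)) = Mul(Rational(1933, 1872), Rational(1, 20451)) = Rational(1933, 38284272)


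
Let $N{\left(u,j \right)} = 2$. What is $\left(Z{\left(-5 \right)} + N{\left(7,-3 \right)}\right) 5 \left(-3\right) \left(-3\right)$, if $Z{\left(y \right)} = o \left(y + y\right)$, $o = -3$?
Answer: $1440$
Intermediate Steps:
$Z{\left(y \right)} = - 6 y$ ($Z{\left(y \right)} = - 3 \left(y + y\right) = - 3 \cdot 2 y = - 6 y$)
$\left(Z{\left(-5 \right)} + N{\left(7,-3 \right)}\right) 5 \left(-3\right) \left(-3\right) = \left(\left(-6\right) \left(-5\right) + 2\right) 5 \left(-3\right) \left(-3\right) = \left(30 + 2\right) \left(\left(-15\right) \left(-3\right)\right) = 32 \cdot 45 = 1440$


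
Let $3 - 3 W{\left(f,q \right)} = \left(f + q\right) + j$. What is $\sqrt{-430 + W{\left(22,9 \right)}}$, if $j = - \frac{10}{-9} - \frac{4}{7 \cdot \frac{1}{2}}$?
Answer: $\frac{2 i \sqrt{435918}}{63} \approx 20.96 i$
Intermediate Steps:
$j = - \frac{2}{63}$ ($j = \left(-10\right) \left(- \frac{1}{9}\right) - \frac{4}{7 \cdot \frac{1}{2}} = \frac{10}{9} - \frac{4}{\frac{7}{2}} = \frac{10}{9} - \frac{8}{7} = - \frac{2}{63} \approx -0.031746$)
$W{\left(f,q \right)} = \frac{191}{189} - \frac{f}{3} - \frac{q}{3}$ ($W{\left(f,q \right)} = 1 - \frac{\left(f + q\right) - \frac{2}{63}}{3} = 1 - \frac{- \frac{2}{63} + f + q}{3} = 1 - \left(- \frac{2}{189} + \frac{f}{3} + \frac{q}{3}\right) = \frac{191}{189} - \frac{f}{3} - \frac{q}{3}$)
$\sqrt{-430 + W{\left(22,9 \right)}} = \sqrt{-430 - \frac{1762}{189}} = \sqrt{- \frac{83032}{189}} = \frac{2 i \sqrt{435918}}{63}$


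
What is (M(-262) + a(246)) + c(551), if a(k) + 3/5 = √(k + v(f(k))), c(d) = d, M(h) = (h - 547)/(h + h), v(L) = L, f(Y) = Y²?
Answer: 1446093/2620 + √60762 ≈ 798.44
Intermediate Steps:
M(h) = (-547 + h)/(2*h) (M(h) = (-547 + h)/((2*h)) = (-547 + h)*(1/(2*h)) = (-547 + h)/(2*h))
a(k) = -⅗ + √(k + k²)
(M(-262) + a(246)) + c(551) = ((½)*(-547 - 262)/(-262) + (-⅗ + √(246*(1 + 246)))) + 551 = ((½)*(-1/262)*(-809) + (-⅗ + √(246*247))) + 551 = (809/524 + (-⅗ + √60762)) + 551 = (2473/2620 + √60762) + 551 = 1446093/2620 + √60762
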